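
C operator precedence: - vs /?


'/' is multiplicative (level 10); '-' is additive (level 9)
Higher level binds tighter
'/' has higher precedence than '-'


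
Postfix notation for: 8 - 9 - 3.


Left to right (same or higher precedence on left)
Postfix: 8 9 - 3 -


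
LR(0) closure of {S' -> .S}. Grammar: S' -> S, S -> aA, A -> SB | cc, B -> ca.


Start: S' -> .S
For each item with dot before a nonterminal B, add B -> .γ for every B-production
Closure: [S' -> .S, S -> .aA]


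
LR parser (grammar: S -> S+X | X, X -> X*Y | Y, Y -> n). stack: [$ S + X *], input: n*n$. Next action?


no handle; shift 'n'
Action: shift


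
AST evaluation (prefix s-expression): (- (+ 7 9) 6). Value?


Evaluate inner: (+ 7 9) = 16
Evaluate root: (- 16 6) = 10
Result: 10


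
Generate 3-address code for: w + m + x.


Break into single-operator statements:
t1 = w + m
t2 = t1 + x


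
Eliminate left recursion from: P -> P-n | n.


Left-recursive alternatives: P-n; non-recursive: n
Introduce P': P -> nP', P' -> -nP' | ε


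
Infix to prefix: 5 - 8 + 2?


left-to-right (same/higher precedence on left): tree is (+ (- 5 8) 2)
Prefix: + - 5 8 2


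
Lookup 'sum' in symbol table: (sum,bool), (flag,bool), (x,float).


Lookup 'sum' → type bool


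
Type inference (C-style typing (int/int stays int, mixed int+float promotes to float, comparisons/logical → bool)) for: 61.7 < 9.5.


Operand types: float < float
Rule: comparison yields bool
Result type: bool


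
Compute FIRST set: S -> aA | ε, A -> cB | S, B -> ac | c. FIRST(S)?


Per alternative of S: FIRST(aA) = {a}; FIRST(ε) = {ε}
FIRST(S) = {a, ε}


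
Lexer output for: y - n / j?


Scan left to right, longest-match per lexeme
Tokens: ID(y), OP(-), ID(n), OP(/), ID(j)


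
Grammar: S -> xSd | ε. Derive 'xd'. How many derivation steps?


Derivation: S => xSd => xd
Steps: 2


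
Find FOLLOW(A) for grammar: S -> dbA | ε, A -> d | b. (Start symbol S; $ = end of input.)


$ ∈ FOLLOW(S). For each A -> αBβ: add FIRST(β)\{ε} to FOLLOW(B); if β nullable, add FOLLOW(A).
FOLLOW(A) = {$}


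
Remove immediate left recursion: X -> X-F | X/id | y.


Left-recursive alternatives: X-F, X/id; non-recursive: y
Introduce X': X -> yX', X' -> -FX' | /idX' | ε


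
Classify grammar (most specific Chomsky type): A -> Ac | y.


Left-linear: every RHS is a terminal or one nonterminal followed by a terminal
Classification: Type 3 (Regular)


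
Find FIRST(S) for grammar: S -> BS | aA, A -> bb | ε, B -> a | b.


Per alternative of S: FIRST(BS) = {a, b}; FIRST(aA) = {a}
FIRST(S) = {a, b}


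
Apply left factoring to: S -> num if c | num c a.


Common prefix: 'num'
Factored: S -> num S', S' -> if c | c a


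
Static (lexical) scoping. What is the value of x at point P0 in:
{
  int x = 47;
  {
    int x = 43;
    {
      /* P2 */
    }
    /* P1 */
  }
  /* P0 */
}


x declared in the same block as P0
x = 47


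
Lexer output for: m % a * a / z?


Scan left to right, longest-match per lexeme
Tokens: ID(m), OP(%), ID(a), OP(*), ID(a), OP(/), ID(z)


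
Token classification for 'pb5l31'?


Pattern: letter/underscore followed by alphanumerics, not a keyword
Type: IDENTIFIER


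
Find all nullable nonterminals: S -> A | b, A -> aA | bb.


A nonterminal is nullable iff some alternative derives ε (directly, or every symbol in it is nullable)
Nullable: {}


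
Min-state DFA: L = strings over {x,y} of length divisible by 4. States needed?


Track length mod 4: states 0..3, accept at 0
Minimal DFA: 4 states


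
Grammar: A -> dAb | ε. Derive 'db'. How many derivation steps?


Derivation: A => dAb => db
Steps: 2


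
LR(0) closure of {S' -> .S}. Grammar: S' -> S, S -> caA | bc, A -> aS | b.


Start: S' -> .S
For each item with dot before a nonterminal B, add B -> .γ for every B-production
Closure: [S' -> .S, S -> .caA, S -> .bc]


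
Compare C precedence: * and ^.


'*' is multiplicative (level 10); '^' is bitwise XOR (level 4)
Higher level binds tighter
'*' has higher precedence than '^'


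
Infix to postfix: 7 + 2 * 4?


* has higher precedence, evaluate 2*4 first
Postfix: 7 2 4 * +


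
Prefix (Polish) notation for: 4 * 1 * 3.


left-to-right (same/higher precedence on left): tree is (* (* 4 1) 3)
Prefix: * * 4 1 3


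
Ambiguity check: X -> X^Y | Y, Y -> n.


precedence layered via separate nonterminal Y: deterministic
Unambiguous


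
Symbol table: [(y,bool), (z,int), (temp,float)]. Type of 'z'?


Lookup 'z' → type int


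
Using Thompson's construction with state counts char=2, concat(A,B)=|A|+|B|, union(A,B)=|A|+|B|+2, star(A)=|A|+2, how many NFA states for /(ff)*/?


Syntax tree has 2 char leaf(s), 0 union(s), 1 star(s)
chars contribute 2×2 = 4; each union adds +2; each star adds +2
Total: 4 + 0 + 2 = 6 states


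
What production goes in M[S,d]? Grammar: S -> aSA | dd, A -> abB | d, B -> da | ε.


For [S, d]: 'd' ∈ FIRST(dd)
Entry: S -> dd


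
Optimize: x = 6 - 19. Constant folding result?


6 - 19 = -13 at compile time
Optimized: x = -13


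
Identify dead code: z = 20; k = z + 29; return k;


z is read by k's definition; k is returned
No dead code


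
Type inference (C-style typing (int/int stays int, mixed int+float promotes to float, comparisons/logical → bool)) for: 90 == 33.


Operand types: int == int
Rule: comparison yields bool
Result type: bool


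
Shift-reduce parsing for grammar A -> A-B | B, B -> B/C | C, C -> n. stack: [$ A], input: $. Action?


start symbol A on stack, input exhausted
Action: accept


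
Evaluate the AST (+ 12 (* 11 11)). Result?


Evaluate inner: (* 11 11) = 121
Evaluate root: (+ 12 121) = 133
Result: 133


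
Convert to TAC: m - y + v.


Break into single-operator statements:
t1 = m - y
t2 = t1 + v


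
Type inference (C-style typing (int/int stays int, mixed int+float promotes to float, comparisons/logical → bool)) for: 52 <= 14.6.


Operand types: int <= float
Rule: comparison yields bool
Result type: bool


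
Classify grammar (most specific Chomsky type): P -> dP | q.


Right-linear: every RHS is a terminal or a terminal followed by one nonterminal
Classification: Type 3 (Regular)


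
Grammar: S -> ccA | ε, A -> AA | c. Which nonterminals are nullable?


A nonterminal is nullable iff some alternative derives ε (directly, or every symbol in it is nullable)
Nullable: {S}


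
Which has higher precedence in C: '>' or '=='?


'>' is relational (level 7); '==' is equality (level 6)
Higher level binds tighter
'>' has higher precedence than '=='


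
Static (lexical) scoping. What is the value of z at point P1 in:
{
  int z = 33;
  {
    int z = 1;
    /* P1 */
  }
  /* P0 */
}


z declared in the same block as P1
z = 1


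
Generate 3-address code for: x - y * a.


Break into single-operator statements:
t1 = y * a
t2 = x - t1


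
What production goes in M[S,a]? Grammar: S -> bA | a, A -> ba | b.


For [S, a]: 'a' ∈ FIRST(a)
Entry: S -> a


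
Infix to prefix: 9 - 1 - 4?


left-to-right (same/higher precedence on left): tree is (- (- 9 1) 4)
Prefix: - - 9 1 4


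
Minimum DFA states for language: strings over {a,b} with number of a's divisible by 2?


Track (count of a) mod 2: states 0..1, accept at 0
Minimal DFA: 2 states


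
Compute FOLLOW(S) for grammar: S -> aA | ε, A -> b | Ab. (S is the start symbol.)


$ ∈ FOLLOW(S). For each A -> αBβ: add FIRST(β)\{ε} to FOLLOW(B); if β nullable, add FOLLOW(A).
FOLLOW(S) = {$}


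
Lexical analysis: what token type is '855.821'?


Pattern: digits with a decimal point
Type: FLOAT_LITERAL


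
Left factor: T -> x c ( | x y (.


Common prefix: 'x'
Factored: T -> x T', T' -> c ( | y (


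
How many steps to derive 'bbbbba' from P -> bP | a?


Derivation: P => bP => bbP => bbbP => bbbbP => bbbbbP => bbbbba
Steps: 6


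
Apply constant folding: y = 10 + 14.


10 + 14 = 24 at compile time
Optimized: y = 24


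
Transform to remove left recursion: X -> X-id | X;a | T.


Left-recursive alternatives: X-id, X;a; non-recursive: T
Introduce X': X -> TX', X' -> -idX' | ;aX' | ε


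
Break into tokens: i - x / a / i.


Scan left to right, longest-match per lexeme
Tokens: ID(i), OP(-), ID(x), OP(/), ID(a), OP(/), ID(i)


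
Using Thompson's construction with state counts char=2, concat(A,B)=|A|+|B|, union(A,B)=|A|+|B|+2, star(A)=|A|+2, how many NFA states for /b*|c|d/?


Syntax tree has 3 char leaf(s), 2 union(s), 1 star(s)
chars contribute 3×2 = 6; each union adds +2; each star adds +2
Total: 6 + 4 + 2 = 12 states


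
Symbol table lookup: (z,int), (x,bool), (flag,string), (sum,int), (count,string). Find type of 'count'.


Lookup 'count' → type string


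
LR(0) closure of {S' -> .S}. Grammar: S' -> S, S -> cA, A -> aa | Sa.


Start: S' -> .S
For each item with dot before a nonterminal B, add B -> .γ for every B-production
Closure: [S' -> .S, S -> .cA]


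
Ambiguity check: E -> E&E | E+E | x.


'x&x+x' has two parse trees (no precedence encoded between & and +)
Ambiguous


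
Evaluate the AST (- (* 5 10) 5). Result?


Evaluate inner: (* 5 10) = 50
Evaluate root: (- 50 5) = 45
Result: 45


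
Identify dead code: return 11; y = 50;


statement follows a return and is unreachable
Dead: 'y = 50'


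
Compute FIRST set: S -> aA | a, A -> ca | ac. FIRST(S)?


Per alternative of S: FIRST(aA) = {a}; FIRST(a) = {a}
FIRST(S) = {a}


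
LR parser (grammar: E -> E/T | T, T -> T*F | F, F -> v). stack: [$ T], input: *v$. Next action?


shift '*' to continue T -> T*F
Action: shift


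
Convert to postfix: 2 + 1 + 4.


Left to right (same or higher precedence on left)
Postfix: 2 1 + 4 +


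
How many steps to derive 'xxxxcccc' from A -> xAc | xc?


Derivation: A => xAc => xxAcc => xxxAccc => xxxxcccc
Steps: 4


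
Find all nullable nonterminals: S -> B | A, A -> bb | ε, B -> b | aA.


A nonterminal is nullable iff some alternative derives ε (directly, or every symbol in it is nullable)
Nullable: {A, S}


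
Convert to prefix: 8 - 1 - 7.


left-to-right (same/higher precedence on left): tree is (- (- 8 1) 7)
Prefix: - - 8 1 7


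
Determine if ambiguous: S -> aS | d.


right-linear, alternatives start with distinct terminals 'a' vs 'd': unique leftmost derivation
Unambiguous


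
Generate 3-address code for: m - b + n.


Break into single-operator statements:
t1 = m - b
t2 = t1 + n


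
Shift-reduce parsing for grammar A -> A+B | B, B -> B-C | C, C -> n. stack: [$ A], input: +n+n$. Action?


shift '+' to continue A -> A+B
Action: shift


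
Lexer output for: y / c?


Scan left to right, longest-match per lexeme
Tokens: ID(y), OP(/), ID(c)


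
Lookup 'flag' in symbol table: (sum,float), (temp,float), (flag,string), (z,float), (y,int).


Lookup 'flag' → type string


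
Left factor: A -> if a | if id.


Common prefix: 'if'
Factored: A -> if A', A' -> a | id


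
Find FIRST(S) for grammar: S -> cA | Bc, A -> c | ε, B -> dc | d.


Per alternative of S: FIRST(cA) = {c}; FIRST(Bc) = {d}
FIRST(S) = {c, d}


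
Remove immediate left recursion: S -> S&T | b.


Left-recursive alternatives: S&T; non-recursive: b
Introduce S': S -> bS', S' -> &TS' | ε


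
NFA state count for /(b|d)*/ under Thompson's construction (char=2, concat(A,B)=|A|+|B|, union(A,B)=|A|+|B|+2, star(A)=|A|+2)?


Syntax tree has 2 char leaf(s), 1 union(s), 1 star(s)
chars contribute 2×2 = 4; each union adds +2; each star adds +2
Total: 4 + 2 + 2 = 8 states


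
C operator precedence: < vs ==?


'<' is relational (level 7); '==' is equality (level 6)
Higher level binds tighter
'<' has higher precedence than '=='


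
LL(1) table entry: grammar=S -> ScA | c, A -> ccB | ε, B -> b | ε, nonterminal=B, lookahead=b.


For [B, b]: 'b' ∈ FIRST(b)
Entry: B -> b


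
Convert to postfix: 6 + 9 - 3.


Left to right (same or higher precedence on left)
Postfix: 6 9 + 3 -


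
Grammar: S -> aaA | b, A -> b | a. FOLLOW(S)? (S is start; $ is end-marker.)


$ ∈ FOLLOW(S). For each A -> αBβ: add FIRST(β)\{ε} to FOLLOW(B); if β nullable, add FOLLOW(A).
FOLLOW(S) = {$}


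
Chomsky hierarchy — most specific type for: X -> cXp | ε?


Single nonterminal LHS, but c^n p^n is not regular
Classification: Type 2 (Context-Free)


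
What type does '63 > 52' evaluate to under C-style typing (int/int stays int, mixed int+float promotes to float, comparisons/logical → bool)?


Operand types: int > int
Rule: comparison yields bool
Result type: bool


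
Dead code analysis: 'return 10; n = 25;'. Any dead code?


statement follows a return and is unreachable
Dead: 'n = 25'


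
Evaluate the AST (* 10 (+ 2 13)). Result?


Evaluate inner: (+ 2 13) = 15
Evaluate root: (* 10 15) = 150
Result: 150


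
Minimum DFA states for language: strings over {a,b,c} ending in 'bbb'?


Track the longest suffix of input matching a prefix of 'bbb': 4 classes (prefixes of length 0..3)
Minimal DFA: 4 states


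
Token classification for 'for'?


Pattern: reserved word
Type: KEYWORD


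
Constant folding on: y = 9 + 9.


9 + 9 = 18 at compile time
Optimized: y = 18


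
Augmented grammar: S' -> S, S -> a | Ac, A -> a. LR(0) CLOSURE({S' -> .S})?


Start: S' -> .S
For each item with dot before a nonterminal B, add B -> .γ for every B-production
Closure: [S' -> .S, S -> .a, S -> .Ac, A -> .a]


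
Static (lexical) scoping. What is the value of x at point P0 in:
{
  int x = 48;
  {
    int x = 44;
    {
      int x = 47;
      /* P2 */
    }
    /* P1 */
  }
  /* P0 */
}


x declared in the same block as P0
x = 48


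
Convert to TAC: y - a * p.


Break into single-operator statements:
t1 = a * p
t2 = y - t1


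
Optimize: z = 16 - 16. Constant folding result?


16 - 16 = 0 at compile time
Optimized: z = 0


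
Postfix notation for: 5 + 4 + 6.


Left to right (same or higher precedence on left)
Postfix: 5 4 + 6 +


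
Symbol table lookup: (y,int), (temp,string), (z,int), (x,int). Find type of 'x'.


Lookup 'x' → type int


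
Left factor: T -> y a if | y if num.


Common prefix: 'y'
Factored: T -> y T', T' -> a if | if num


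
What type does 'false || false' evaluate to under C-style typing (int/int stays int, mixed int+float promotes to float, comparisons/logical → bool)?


Operand types: bool || bool
Rule: logical operators take bool operands and yield bool
Result type: bool


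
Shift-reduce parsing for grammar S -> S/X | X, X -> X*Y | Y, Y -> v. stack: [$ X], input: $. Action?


lookahead ∉ {*} so X won't extend; reduce S -> X
Action: reduce (S -> X)


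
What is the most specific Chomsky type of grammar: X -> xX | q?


Right-linear: every RHS is a terminal or a terminal followed by one nonterminal
Classification: Type 3 (Regular)


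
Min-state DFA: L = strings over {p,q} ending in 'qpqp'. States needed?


Track the longest suffix of input matching a prefix of 'qpqp': 5 classes (prefixes of length 0..4)
Minimal DFA: 5 states


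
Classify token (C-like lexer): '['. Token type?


Pattern: delimiter/punctuation
Type: PUNCTUATION


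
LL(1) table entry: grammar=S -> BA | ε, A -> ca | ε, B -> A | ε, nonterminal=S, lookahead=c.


For [S, c]: 'c' ∈ FIRST(BA)
Entry: S -> BA


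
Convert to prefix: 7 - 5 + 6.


left-to-right (same/higher precedence on left): tree is (+ (- 7 5) 6)
Prefix: + - 7 5 6


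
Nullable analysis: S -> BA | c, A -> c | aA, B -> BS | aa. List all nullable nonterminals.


A nonterminal is nullable iff some alternative derives ε (directly, or every symbol in it is nullable)
Nullable: {}


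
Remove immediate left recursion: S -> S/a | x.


Left-recursive alternatives: S/a; non-recursive: x
Introduce S': S -> xS', S' -> /aS' | ε


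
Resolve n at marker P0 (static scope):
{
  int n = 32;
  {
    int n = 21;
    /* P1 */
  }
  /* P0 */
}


n declared in the same block as P0
n = 32


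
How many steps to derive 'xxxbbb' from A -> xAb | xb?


Derivation: A => xAb => xxAbb => xxxbbb
Steps: 3


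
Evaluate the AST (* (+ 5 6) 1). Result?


Evaluate inner: (+ 5 6) = 11
Evaluate root: (* 11 1) = 11
Result: 11


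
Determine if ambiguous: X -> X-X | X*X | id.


'id-id*id' has two parse trees (no precedence encoded between - and *)
Ambiguous


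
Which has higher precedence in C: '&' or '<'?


'<' is relational (level 7); '&' is bitwise AND (level 5)
Higher level binds tighter
'<' has higher precedence than '&'


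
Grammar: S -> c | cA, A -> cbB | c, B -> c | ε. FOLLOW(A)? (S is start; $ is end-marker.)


$ ∈ FOLLOW(S). For each A -> αBβ: add FIRST(β)\{ε} to FOLLOW(B); if β nullable, add FOLLOW(A).
FOLLOW(A) = {$}


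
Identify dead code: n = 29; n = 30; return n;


first assignment to n is overwritten before any read
Dead: 'n = 29'


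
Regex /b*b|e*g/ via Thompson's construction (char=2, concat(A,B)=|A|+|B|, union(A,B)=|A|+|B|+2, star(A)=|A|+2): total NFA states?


Syntax tree has 4 char leaf(s), 1 union(s), 2 star(s)
chars contribute 4×2 = 8; each union adds +2; each star adds +2
Total: 8 + 2 + 4 = 14 states


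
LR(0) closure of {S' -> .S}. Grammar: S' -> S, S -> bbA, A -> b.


Start: S' -> .S
For each item with dot before a nonterminal B, add B -> .γ for every B-production
Closure: [S' -> .S, S -> .bbA]


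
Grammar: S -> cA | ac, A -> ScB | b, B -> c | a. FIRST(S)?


Per alternative of S: FIRST(cA) = {c}; FIRST(ac) = {a}
FIRST(S) = {a, c}


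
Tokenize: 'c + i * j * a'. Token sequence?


Scan left to right, longest-match per lexeme
Tokens: ID(c), OP(+), ID(i), OP(*), ID(j), OP(*), ID(a)


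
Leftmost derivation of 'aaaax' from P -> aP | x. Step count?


Derivation: P => aP => aaP => aaaP => aaaaP => aaaax
Steps: 5


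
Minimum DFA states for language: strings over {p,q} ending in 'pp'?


Track the longest suffix of input matching a prefix of 'pp': 3 classes (prefixes of length 0..2)
Minimal DFA: 3 states


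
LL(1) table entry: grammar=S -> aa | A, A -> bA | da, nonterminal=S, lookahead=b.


For [S, b]: 'b' ∈ FIRST(A)
Entry: S -> A


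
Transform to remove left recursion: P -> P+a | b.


Left-recursive alternatives: P+a; non-recursive: b
Introduce P': P -> bP', P' -> +aP' | ε


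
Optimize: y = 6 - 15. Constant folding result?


6 - 15 = -9 at compile time
Optimized: y = -9


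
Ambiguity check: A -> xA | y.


right-linear, alternatives start with distinct terminals 'x' vs 'y': unique leftmost derivation
Unambiguous


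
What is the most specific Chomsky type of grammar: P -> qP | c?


Right-linear: every RHS is a terminal or a terminal followed by one nonterminal
Classification: Type 3 (Regular)


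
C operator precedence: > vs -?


'-' is additive (level 9); '>' is relational (level 7)
Higher level binds tighter
'-' has higher precedence than '>'


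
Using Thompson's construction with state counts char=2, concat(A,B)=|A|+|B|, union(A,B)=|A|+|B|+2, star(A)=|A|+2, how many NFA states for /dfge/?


Syntax tree has 4 char leaf(s), 0 union(s), 0 star(s)
chars contribute 4×2 = 8; each union adds +2; each star adds +2
Total: 8 + 0 + 0 = 8 states


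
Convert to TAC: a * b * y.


Break into single-operator statements:
t1 = a * b
t2 = t1 * y


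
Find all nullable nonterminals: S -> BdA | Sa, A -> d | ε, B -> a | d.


A nonterminal is nullable iff some alternative derives ε (directly, or every symbol in it is nullable)
Nullable: {A}


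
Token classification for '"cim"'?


Pattern: double-quoted sequence
Type: STRING_LITERAL


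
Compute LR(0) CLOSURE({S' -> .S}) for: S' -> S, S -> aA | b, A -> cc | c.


Start: S' -> .S
For each item with dot before a nonterminal B, add B -> .γ for every B-production
Closure: [S' -> .S, S -> .aA, S -> .b]


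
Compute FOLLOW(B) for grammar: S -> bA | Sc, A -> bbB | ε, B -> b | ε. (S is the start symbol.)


$ ∈ FOLLOW(S). For each A -> αBβ: add FIRST(β)\{ε} to FOLLOW(B); if β nullable, add FOLLOW(A).
FOLLOW(B) = {$, c}


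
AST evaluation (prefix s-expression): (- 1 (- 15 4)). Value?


Evaluate inner: (- 15 4) = 11
Evaluate root: (- 1 11) = -10
Result: -10


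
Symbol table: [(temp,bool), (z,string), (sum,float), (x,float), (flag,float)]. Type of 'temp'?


Lookup 'temp' → type bool


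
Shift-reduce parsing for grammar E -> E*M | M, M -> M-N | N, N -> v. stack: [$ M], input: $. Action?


lookahead ∉ {-} so M won't extend; reduce E -> M
Action: reduce (E -> M)


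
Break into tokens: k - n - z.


Scan left to right, longest-match per lexeme
Tokens: ID(k), OP(-), ID(n), OP(-), ID(z)


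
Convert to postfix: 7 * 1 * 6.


Left to right (same or higher precedence on left)
Postfix: 7 1 * 6 *


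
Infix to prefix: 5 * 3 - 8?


left-to-right (same/higher precedence on left): tree is (- (* 5 3) 8)
Prefix: - * 5 3 8


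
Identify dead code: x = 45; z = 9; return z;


x is assigned but never read
Dead: 'x = 45'


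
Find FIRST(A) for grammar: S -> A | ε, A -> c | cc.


Per alternative of A: FIRST(c) = {c}; FIRST(cc) = {c}
FIRST(A) = {c}


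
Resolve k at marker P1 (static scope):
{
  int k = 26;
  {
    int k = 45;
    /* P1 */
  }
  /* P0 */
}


k declared in the same block as P1
k = 45


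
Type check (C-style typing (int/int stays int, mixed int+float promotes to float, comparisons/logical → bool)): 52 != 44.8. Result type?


Operand types: int != float
Rule: comparison yields bool
Result type: bool


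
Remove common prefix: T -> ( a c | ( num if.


Common prefix: '('
Factored: T -> ( T', T' -> a c | num if


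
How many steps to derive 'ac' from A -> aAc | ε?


Derivation: A => aAc => ac
Steps: 2


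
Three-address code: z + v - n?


Break into single-operator statements:
t1 = z + v
t2 = t1 - n


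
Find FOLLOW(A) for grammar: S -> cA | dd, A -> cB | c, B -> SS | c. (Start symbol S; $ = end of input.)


$ ∈ FOLLOW(S). For each A -> αBβ: add FIRST(β)\{ε} to FOLLOW(B); if β nullable, add FOLLOW(A).
FOLLOW(A) = {$, c, d}


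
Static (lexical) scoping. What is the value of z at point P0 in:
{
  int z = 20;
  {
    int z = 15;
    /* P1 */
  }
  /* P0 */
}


z declared in the same block as P0
z = 20


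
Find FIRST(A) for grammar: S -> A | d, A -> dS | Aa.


Per alternative of A: FIRST(dS) = {d}; FIRST(Aa) = {d}
FIRST(A) = {d}


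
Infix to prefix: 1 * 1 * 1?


left-to-right (same/higher precedence on left): tree is (* (* 1 1) 1)
Prefix: * * 1 1 1


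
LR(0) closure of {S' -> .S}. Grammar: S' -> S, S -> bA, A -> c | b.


Start: S' -> .S
For each item with dot before a nonterminal B, add B -> .γ for every B-production
Closure: [S' -> .S, S -> .bA]


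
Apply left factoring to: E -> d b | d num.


Common prefix: 'd'
Factored: E -> d E', E' -> b | num


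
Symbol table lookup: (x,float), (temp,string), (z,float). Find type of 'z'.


Lookup 'z' → type float


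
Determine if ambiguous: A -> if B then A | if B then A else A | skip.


dangling else: 'if B then if B then skip else skip' parses two ways
Ambiguous


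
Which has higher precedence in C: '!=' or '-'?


'-' is additive (level 9); '!=' is equality (level 6)
Higher level binds tighter
'-' has higher precedence than '!='


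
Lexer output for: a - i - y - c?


Scan left to right, longest-match per lexeme
Tokens: ID(a), OP(-), ID(i), OP(-), ID(y), OP(-), ID(c)


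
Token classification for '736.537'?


Pattern: digits with a decimal point
Type: FLOAT_LITERAL


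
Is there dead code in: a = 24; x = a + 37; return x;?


a is read by x's definition; x is returned
No dead code


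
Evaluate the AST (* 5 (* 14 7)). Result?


Evaluate inner: (* 14 7) = 98
Evaluate root: (* 5 98) = 490
Result: 490


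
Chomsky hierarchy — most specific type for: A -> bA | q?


Right-linear: every RHS is a terminal or a terminal followed by one nonterminal
Classification: Type 3 (Regular)


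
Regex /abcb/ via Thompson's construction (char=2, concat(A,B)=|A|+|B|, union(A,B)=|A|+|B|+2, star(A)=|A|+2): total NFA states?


Syntax tree has 4 char leaf(s), 0 union(s), 0 star(s)
chars contribute 4×2 = 8; each union adds +2; each star adds +2
Total: 8 + 0 + 0 = 8 states


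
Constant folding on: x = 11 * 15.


11 * 15 = 165 at compile time
Optimized: x = 165


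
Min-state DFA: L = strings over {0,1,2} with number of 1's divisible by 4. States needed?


Track (count of 1) mod 4: states 0..3, accept at 0
Minimal DFA: 4 states


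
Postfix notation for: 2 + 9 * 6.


* has higher precedence, evaluate 9*6 first
Postfix: 2 9 6 * +


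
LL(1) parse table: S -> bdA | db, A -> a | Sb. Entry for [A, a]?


For [A, a]: 'a' ∈ FIRST(a)
Entry: A -> a


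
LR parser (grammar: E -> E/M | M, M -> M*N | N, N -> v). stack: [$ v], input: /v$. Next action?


'v' on top is the handle for N -> v
Action: reduce (N -> v)


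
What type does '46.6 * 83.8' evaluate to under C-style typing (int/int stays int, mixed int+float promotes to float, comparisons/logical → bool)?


Operand types: float * float
Rule: mixed int/float promotes to float; int/int stays int
Result type: float


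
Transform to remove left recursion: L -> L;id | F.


Left-recursive alternatives: L;id; non-recursive: F
Introduce L': L -> FL', L' -> ;idL' | ε


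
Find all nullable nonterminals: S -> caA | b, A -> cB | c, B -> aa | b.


A nonterminal is nullable iff some alternative derives ε (directly, or every symbol in it is nullable)
Nullable: {}


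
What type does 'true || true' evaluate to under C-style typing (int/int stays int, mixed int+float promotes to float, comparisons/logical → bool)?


Operand types: bool || bool
Rule: logical operators take bool operands and yield bool
Result type: bool


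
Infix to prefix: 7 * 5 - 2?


left-to-right (same/higher precedence on left): tree is (- (* 7 5) 2)
Prefix: - * 7 5 2


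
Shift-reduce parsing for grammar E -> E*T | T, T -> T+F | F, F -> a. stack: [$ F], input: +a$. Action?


'F' (not preceded by T+) is the handle for T -> F
Action: reduce (T -> F)


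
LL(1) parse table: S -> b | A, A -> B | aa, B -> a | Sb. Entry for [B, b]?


For [B, b]: 'b' ∈ FIRST(Sb)
Entry: B -> Sb


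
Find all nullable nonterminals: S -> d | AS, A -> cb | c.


A nonterminal is nullable iff some alternative derives ε (directly, or every symbol in it is nullable)
Nullable: {}


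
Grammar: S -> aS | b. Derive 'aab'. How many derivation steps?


Derivation: S => aS => aaS => aab
Steps: 3


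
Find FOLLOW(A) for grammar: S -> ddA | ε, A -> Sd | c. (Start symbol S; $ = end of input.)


$ ∈ FOLLOW(S). For each A -> αBβ: add FIRST(β)\{ε} to FOLLOW(B); if β nullable, add FOLLOW(A).
FOLLOW(A) = {$, d}


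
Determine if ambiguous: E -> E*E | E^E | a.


'a*a^a' has two parse trees (no precedence encoded between * and ^)
Ambiguous


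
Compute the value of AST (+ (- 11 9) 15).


Evaluate inner: (- 11 9) = 2
Evaluate root: (+ 2 15) = 17
Result: 17


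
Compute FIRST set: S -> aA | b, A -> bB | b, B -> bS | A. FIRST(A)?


Per alternative of A: FIRST(bB) = {b}; FIRST(b) = {b}
FIRST(A) = {b}


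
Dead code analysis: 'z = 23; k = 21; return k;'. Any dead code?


z is assigned but never read
Dead: 'z = 23'


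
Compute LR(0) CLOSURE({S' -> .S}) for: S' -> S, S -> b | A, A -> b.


Start: S' -> .S
For each item with dot before a nonterminal B, add B -> .γ for every B-production
Closure: [S' -> .S, S -> .b, S -> .A, A -> .b]


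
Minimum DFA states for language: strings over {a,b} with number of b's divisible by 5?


Track (count of b) mod 5: states 0..4, accept at 0
Minimal DFA: 5 states


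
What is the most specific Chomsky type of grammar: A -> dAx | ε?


Single nonterminal LHS, but d^n x^n is not regular
Classification: Type 2 (Context-Free)


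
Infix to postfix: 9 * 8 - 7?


Left to right (same or higher precedence on left)
Postfix: 9 8 * 7 -


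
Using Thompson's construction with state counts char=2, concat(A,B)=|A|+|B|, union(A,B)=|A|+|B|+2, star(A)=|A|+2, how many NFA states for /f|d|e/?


Syntax tree has 3 char leaf(s), 2 union(s), 0 star(s)
chars contribute 3×2 = 6; each union adds +2; each star adds +2
Total: 6 + 4 + 0 = 10 states


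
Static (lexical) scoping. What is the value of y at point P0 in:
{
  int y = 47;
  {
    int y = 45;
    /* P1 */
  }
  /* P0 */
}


y declared in the same block as P0
y = 47


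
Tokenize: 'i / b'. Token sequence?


Scan left to right, longest-match per lexeme
Tokens: ID(i), OP(/), ID(b)


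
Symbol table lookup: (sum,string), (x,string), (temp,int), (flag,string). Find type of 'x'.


Lookup 'x' → type string


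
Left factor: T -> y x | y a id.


Common prefix: 'y'
Factored: T -> y T', T' -> x | a id


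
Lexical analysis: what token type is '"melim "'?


Pattern: double-quoted sequence
Type: STRING_LITERAL


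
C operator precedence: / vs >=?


'/' is multiplicative (level 10); '>=' is relational (level 7)
Higher level binds tighter
'/' has higher precedence than '>='


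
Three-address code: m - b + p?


Break into single-operator statements:
t1 = m - b
t2 = t1 + p


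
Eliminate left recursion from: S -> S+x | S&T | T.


Left-recursive alternatives: S+x, S&T; non-recursive: T
Introduce S': S -> TS', S' -> +xS' | &TS' | ε


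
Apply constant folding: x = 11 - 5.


11 - 5 = 6 at compile time
Optimized: x = 6


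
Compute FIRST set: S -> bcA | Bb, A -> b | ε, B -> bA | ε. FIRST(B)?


Per alternative of B: FIRST(bA) = {b}; FIRST(ε) = {ε}
FIRST(B) = {b, ε}


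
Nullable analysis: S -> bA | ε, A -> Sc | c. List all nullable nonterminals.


A nonterminal is nullable iff some alternative derives ε (directly, or every symbol in it is nullable)
Nullable: {S}


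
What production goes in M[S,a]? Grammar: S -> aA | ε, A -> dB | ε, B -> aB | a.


For [S, a]: 'a' ∈ FIRST(aA)
Entry: S -> aA


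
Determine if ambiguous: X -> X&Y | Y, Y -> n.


precedence layered via separate nonterminal Y: deterministic
Unambiguous


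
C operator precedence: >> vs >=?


'>>' is shift (level 8); '>=' is relational (level 7)
Higher level binds tighter
'>>' has higher precedence than '>='


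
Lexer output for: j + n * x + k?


Scan left to right, longest-match per lexeme
Tokens: ID(j), OP(+), ID(n), OP(*), ID(x), OP(+), ID(k)


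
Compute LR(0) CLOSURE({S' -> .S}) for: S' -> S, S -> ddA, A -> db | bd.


Start: S' -> .S
For each item with dot before a nonterminal B, add B -> .γ for every B-production
Closure: [S' -> .S, S -> .ddA]


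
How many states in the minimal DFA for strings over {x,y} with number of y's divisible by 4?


Track (count of y) mod 4: states 0..3, accept at 0
Minimal DFA: 4 states


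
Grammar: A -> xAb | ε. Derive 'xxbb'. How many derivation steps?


Derivation: A => xAb => xxAbb => xxbb
Steps: 3


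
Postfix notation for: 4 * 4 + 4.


Left to right (same or higher precedence on left)
Postfix: 4 4 * 4 +


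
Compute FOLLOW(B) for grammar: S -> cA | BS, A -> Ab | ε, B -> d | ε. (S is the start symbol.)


$ ∈ FOLLOW(S). For each A -> αBβ: add FIRST(β)\{ε} to FOLLOW(B); if β nullable, add FOLLOW(A).
FOLLOW(B) = {c, d}


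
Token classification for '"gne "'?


Pattern: double-quoted sequence
Type: STRING_LITERAL


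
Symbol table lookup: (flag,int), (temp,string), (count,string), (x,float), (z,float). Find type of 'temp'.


Lookup 'temp' → type string


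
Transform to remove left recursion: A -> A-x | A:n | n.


Left-recursive alternatives: A-x, A:n; non-recursive: n
Introduce A': A -> nA', A' -> -xA' | :nA' | ε


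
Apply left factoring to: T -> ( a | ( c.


Common prefix: '('
Factored: T -> ( T', T' -> a | c


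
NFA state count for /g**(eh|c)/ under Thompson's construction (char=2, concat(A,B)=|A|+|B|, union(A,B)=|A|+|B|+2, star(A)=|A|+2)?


Syntax tree has 4 char leaf(s), 1 union(s), 2 star(s)
chars contribute 4×2 = 8; each union adds +2; each star adds +2
Total: 8 + 2 + 4 = 14 states


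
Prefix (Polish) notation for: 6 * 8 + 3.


left-to-right (same/higher precedence on left): tree is (+ (* 6 8) 3)
Prefix: + * 6 8 3


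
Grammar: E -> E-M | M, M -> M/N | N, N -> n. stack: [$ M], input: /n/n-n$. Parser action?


shift '/' to continue M -> M/N
Action: shift


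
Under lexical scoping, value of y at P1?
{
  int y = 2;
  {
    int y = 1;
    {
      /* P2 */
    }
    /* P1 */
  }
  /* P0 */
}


y declared in the same block as P1
y = 1


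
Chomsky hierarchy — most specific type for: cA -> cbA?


LHS has context (more than one symbol) and |LHS| ≤ |RHS|
Classification: Type 1 (Context-Sensitive)


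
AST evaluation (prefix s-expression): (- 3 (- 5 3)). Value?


Evaluate inner: (- 5 3) = 2
Evaluate root: (- 3 2) = 1
Result: 1


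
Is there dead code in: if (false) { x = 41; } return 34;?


condition is constant false, so the whole block is unreachable
Dead: 'if (false) { x = 41; }'


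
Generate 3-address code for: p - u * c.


Break into single-operator statements:
t1 = u * c
t2 = p - t1


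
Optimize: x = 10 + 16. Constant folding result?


10 + 16 = 26 at compile time
Optimized: x = 26


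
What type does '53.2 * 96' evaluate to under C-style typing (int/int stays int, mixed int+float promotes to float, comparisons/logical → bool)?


Operand types: float * int
Rule: mixed int/float promotes to float; int/int stays int
Result type: float


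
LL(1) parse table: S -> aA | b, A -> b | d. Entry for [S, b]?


For [S, b]: 'b' ∈ FIRST(b)
Entry: S -> b


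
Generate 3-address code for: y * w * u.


Break into single-operator statements:
t1 = y * w
t2 = t1 * u


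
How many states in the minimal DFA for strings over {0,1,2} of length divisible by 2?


Track length mod 2: states 0..1, accept at 0
Minimal DFA: 2 states


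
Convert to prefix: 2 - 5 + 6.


left-to-right (same/higher precedence on left): tree is (+ (- 2 5) 6)
Prefix: + - 2 5 6


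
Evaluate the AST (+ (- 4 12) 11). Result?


Evaluate inner: (- 4 12) = -8
Evaluate root: (+ -8 11) = 3
Result: 3


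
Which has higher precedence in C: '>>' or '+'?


'+' is additive (level 9); '>>' is shift (level 8)
Higher level binds tighter
'+' has higher precedence than '>>'


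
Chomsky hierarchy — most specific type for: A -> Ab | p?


Left-linear: every RHS is a terminal or one nonterminal followed by a terminal
Classification: Type 3 (Regular)


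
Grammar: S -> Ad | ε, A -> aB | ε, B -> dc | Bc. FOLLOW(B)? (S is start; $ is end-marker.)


$ ∈ FOLLOW(S). For each A -> αBβ: add FIRST(β)\{ε} to FOLLOW(B); if β nullable, add FOLLOW(A).
FOLLOW(B) = {c, d}


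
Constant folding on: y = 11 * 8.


11 * 8 = 88 at compile time
Optimized: y = 88


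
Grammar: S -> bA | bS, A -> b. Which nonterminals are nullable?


A nonterminal is nullable iff some alternative derives ε (directly, or every symbol in it is nullable)
Nullable: {}


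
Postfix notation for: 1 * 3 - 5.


Left to right (same or higher precedence on left)
Postfix: 1 3 * 5 -


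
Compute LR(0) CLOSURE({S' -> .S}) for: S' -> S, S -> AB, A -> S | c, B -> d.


Start: S' -> .S
For each item with dot before a nonterminal B, add B -> .γ for every B-production
Closure: [S' -> .S, S -> .AB, A -> .S, A -> .c]


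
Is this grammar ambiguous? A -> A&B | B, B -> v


precedence layered via separate nonterminal B: deterministic
Unambiguous


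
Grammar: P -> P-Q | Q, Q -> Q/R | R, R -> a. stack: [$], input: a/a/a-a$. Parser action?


no handle on stack; shift 'a'
Action: shift


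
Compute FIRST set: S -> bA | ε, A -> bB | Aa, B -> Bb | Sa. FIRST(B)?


Per alternative of B: FIRST(Bb) = {a, b}; FIRST(Sa) = {a, b}
FIRST(B) = {a, b}


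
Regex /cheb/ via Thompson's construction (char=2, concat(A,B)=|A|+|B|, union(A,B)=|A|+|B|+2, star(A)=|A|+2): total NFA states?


Syntax tree has 4 char leaf(s), 0 union(s), 0 star(s)
chars contribute 4×2 = 8; each union adds +2; each star adds +2
Total: 8 + 0 + 0 = 8 states


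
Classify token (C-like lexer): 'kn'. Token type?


Pattern: letter/underscore followed by alphanumerics, not a keyword
Type: IDENTIFIER


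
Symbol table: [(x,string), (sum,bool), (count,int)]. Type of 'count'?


Lookup 'count' → type int


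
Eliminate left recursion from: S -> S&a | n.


Left-recursive alternatives: S&a; non-recursive: n
Introduce S': S -> nS', S' -> &aS' | ε


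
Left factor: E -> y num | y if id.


Common prefix: 'y'
Factored: E -> y E', E' -> num | if id


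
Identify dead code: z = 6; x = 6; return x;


z is assigned but never read
Dead: 'z = 6'


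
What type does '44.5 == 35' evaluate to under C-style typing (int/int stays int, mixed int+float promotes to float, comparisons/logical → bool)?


Operand types: float == int
Rule: comparison yields bool
Result type: bool


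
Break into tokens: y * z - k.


Scan left to right, longest-match per lexeme
Tokens: ID(y), OP(*), ID(z), OP(-), ID(k)


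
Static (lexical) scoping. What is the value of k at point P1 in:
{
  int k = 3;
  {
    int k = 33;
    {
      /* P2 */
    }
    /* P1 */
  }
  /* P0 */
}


k declared in the same block as P1
k = 33


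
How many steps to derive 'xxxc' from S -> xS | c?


Derivation: S => xS => xxS => xxxS => xxxc
Steps: 4


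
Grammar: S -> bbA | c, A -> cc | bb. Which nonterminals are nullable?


A nonterminal is nullable iff some alternative derives ε (directly, or every symbol in it is nullable)
Nullable: {}


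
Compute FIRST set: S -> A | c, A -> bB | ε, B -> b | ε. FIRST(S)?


Per alternative of S: FIRST(A) = {b, ε}; FIRST(c) = {c}
FIRST(S) = {b, c, ε}


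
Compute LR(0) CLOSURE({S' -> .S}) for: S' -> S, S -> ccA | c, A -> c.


Start: S' -> .S
For each item with dot before a nonterminal B, add B -> .γ for every B-production
Closure: [S' -> .S, S -> .ccA, S -> .c]


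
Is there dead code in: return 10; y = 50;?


statement follows a return and is unreachable
Dead: 'y = 50'


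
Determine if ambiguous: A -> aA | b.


right-linear, alternatives start with distinct terminals 'a' vs 'b': unique leftmost derivation
Unambiguous


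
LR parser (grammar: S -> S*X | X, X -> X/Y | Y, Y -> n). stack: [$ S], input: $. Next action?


start symbol S on stack, input exhausted
Action: accept


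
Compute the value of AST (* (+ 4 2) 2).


Evaluate inner: (+ 4 2) = 6
Evaluate root: (* 6 2) = 12
Result: 12


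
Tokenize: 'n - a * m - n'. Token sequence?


Scan left to right, longest-match per lexeme
Tokens: ID(n), OP(-), ID(a), OP(*), ID(m), OP(-), ID(n)


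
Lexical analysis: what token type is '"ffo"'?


Pattern: double-quoted sequence
Type: STRING_LITERAL


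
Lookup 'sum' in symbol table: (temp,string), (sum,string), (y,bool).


Lookup 'sum' → type string
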